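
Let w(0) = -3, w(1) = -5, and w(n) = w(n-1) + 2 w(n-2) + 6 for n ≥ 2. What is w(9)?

-345

w(2) = (-5) + 2(-3) + 6 = -5
w(3) = (-5) + 2(-5) + 6 = -9
w(4) = (-9) + 2(-5) + 6 = -13
w(5) = (-13) + 2(-9) + 6 = -25
w(6) = (-25) + 2(-13) + 6 = -45
w(7) = (-45) + 2(-25) + 6 = -89
w(8) = (-89) + 2(-45) + 6 = -173
w(9) = (-173) + 2(-89) + 6 = -345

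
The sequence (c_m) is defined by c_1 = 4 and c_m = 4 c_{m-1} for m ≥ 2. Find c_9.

262144

c_2 = 4(4) = 16
c_3 = 4(16) = 64
c_4 = 4(64) = 256
c_5 = 4(256) = 1024
c_6 = 4(1024) = 4096
c_7 = 4(4096) = 16384
c_8 = 4(16384) = 65536
c_9 = 4(65536) = 262144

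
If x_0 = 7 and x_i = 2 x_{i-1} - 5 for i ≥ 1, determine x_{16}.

The fixed point is -5/(1 - 2) = 5, so x_i - 5 = 2(x_{i-1} - 5).
Hence x_i = 2·2^i + 5.
x_{16} = 2·2^{16} + 5 = 2·65536 + 5 = 131077.

131077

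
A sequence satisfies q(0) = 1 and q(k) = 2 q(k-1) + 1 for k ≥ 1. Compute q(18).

524287

The fixed point is 1/(1 - 2) = -1, so q(k) + 1 = 2(q(k-1) + 1).
Hence q(k) = 2·2^k - 1.
q(18) = 2·2^{18} - 1 = 2·262144 - 1 = 524287.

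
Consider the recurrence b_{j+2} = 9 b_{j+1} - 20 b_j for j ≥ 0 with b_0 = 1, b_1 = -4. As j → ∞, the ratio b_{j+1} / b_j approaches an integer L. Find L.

5

The characteristic equation is r^2 - 9r + 20 = 0, which factors as (r - 5)(r - 4) = 0.
So the roots are 5 and 4. Since |5| > |4| and the coefficient of 5^j is non-zero, the ratio tends to 5.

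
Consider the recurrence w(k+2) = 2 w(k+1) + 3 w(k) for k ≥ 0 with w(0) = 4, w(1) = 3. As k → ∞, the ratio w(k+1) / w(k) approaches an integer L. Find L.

The characteristic equation is r^2 - 2r - 3 = 0, which factors as (r - 3)(r + 1) = 0.
So the roots are 3 and -1. Since |3| > |-1| and the coefficient of 3^k is non-zero, the ratio tends to 3.

3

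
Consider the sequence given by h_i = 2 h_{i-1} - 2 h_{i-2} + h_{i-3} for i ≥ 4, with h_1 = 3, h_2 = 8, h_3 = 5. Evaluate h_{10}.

-3

h_4 = 2·5 - 2·8 + 3 = -3
h_5 = 2·(-3) - 2·5 + 8 = -8
h_6 = 2·(-8) - 2·(-3) + 5 = -5
h_7 = 2·(-5) - 2·(-8) + (-3) = 3
h_8 = 2·3 - 2·(-5) + (-8) = 8
h_9 = 2·8 - 2·3 + (-5) = 5
h_{10} = 2·5 - 2·8 + 3 = -3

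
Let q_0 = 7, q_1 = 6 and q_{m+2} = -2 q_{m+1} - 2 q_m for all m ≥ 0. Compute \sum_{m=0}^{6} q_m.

79

q_2 = -2*6 - 2*7 = -26
q_3 = -2*(-26) - 2*6 = 40
q_4 = -2*40 - 2*(-26) = -28
q_5 = -2*(-28) - 2*40 = -24
q_6 = -2*(-24) - 2*(-28) = 104
Sum = 7 + 6 + (-26) + 40 + (-28) + (-24) + 104 = 79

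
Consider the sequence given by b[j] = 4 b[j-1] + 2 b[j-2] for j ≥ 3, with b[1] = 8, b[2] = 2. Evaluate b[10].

780832

b[3] = 4*2 + 2*8 = 24
b[4] = 4*24 + 2*2 = 100
b[5] = 4*100 + 2*24 = 448
b[6] = 4*448 + 2*100 = 1992
b[7] = 4*1992 + 2*448 = 8864
b[8] = 4*8864 + 2*1992 = 39440
b[9] = 4*39440 + 2*8864 = 175488
b[10] = 4*175488 + 2*39440 = 780832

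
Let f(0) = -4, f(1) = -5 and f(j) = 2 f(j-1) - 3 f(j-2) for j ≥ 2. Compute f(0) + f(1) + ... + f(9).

f(2) = 2(-5) - 3(-4) = 2
f(3) = 2(2) - 3(-5) = 19
f(4) = 2(19) - 3(2) = 32
f(5) = 2(32) - 3(19) = 7
f(6) = 2(7) - 3(32) = -82
f(7) = 2(-82) - 3(7) = -185
f(8) = 2(-185) - 3(-82) = -124
f(9) = 2(-124) - 3(-185) = 307
Sum = (-4) + (-5) + 2 + 19 + 32 + 7 + (-82) + (-185) + (-124) + 307 = -33

-33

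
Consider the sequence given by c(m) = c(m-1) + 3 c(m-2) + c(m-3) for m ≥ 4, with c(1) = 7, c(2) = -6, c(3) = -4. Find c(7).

c(4) = (-4) + 3(-6) + 7 = -15
c(5) = (-15) + 3(-4) + (-6) = -33
c(6) = (-33) + 3(-15) + (-4) = -82
c(7) = (-82) + 3(-33) + (-15) = -196

-196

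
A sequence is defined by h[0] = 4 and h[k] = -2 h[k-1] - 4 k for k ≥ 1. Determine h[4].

72

h[1] = -2(4) - 4 = -12
h[2] = -2(-12) - 8 = 16
h[3] = -2(16) - 12 = -44
h[4] = -2(-44) - 16 = 72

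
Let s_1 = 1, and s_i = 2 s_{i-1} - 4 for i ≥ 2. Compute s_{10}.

s_2 = 2*1 - 4 = -2
s_3 = 2*(-2) - 4 = -8
s_4 = 2*(-8) - 4 = -20
s_5 = 2*(-20) - 4 = -44
s_6 = 2*(-44) - 4 = -92
s_7 = 2*(-92) - 4 = -188
s_8 = 2*(-188) - 4 = -380
s_9 = 2*(-380) - 4 = -764
s_{10} = 2*(-764) - 4 = -1532

-1532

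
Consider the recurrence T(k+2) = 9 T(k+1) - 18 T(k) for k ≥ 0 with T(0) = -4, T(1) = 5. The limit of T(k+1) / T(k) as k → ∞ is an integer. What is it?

The characteristic equation is r^2 - 9r + 18 = 0, which factors as (r - 6)(r - 3) = 0.
So the roots are 6 and 3. Since |6| > |3| and the coefficient of 6^k is non-zero, the ratio tends to 6.

6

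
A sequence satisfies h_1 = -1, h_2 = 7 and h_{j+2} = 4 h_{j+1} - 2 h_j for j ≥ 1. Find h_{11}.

h_3 = 4*7 - 2*(-1) = 30
h_4 = 4*30 - 2*7 = 106
h_5 = 4*106 - 2*30 = 364
h_6 = 4*364 - 2*106 = 1244
h_7 = 4*1244 - 2*364 = 4248
h_8 = 4*4248 - 2*1244 = 14504
h_9 = 4*14504 - 2*4248 = 49520
h_{10} = 4*49520 - 2*14504 = 169072
h_{11} = 4*169072 - 2*49520 = 577248

577248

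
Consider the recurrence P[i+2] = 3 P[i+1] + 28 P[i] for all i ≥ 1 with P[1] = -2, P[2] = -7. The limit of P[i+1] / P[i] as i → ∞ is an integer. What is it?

7

The characteristic equation is r^2 - 3r - 28 = 0, which factors as (r - 7)(r + 4) = 0.
So the roots are 7 and -4. Since |7| > |-4| and the coefficient of 7^i is non-zero, the ratio tends to 7.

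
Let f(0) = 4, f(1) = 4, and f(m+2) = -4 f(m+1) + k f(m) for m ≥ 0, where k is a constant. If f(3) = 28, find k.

3

f(2) = -16 + 4k
f(3) = 64 - 12k
So 64 - 12k = 28, giving k = 3.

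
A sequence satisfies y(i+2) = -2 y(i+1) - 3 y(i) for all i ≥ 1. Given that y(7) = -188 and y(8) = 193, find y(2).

Rearranging, y(i-2) = (y(i) + 2 y(i-1)) / -3.
y(6) = (193 + 2(-188)) / -3 = -183/-3 = 61
y(5) = (-188 + 2(61)) / -3 = -66/-3 = 22
y(4) = (61 + 2(22)) / -3 = 105/-3 = -35
y(3) = (22 + 2(-35)) / -3 = -48/-3 = 16
y(2) = (-35 + 2(16)) / -3 = -3/-3 = 1

1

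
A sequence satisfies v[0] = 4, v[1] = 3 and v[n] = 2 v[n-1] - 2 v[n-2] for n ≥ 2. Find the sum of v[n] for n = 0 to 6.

v[2] = 2*3 - 2*4 = -2
v[3] = 2*(-2) - 2*3 = -10
v[4] = 2*(-10) - 2*(-2) = -16
v[5] = 2*(-16) - 2*(-10) = -12
v[6] = 2*(-12) - 2*(-16) = 8
Sum = 4 + 3 + (-2) + (-10) + (-16) + (-12) + 8 = -25

-25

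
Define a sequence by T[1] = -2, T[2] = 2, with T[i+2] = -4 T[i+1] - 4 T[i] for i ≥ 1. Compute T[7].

256

T[3] = -4·2 - 4·(-2) = 0
T[4] = -4·0 - 4·2 = -8
T[5] = -4·(-8) - 4·0 = 32
T[6] = -4·32 - 4·(-8) = -96
T[7] = -4·(-96) - 4·32 = 256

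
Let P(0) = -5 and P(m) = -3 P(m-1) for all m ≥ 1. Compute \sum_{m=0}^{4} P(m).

P(1) = -3(-5) = 15
P(2) = -3(15) = -45
P(3) = -3(-45) = 135
P(4) = -3(135) = -405
Sum = (-5) + 15 + (-45) + 135 + (-405) = -305

-305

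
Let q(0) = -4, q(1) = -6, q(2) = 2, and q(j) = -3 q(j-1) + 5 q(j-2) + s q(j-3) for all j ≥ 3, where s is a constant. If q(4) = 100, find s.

-3

q(3) = -36 - 4s
q(4) = 118 + 6s
So 118 + 6s = 100, giving s = -3.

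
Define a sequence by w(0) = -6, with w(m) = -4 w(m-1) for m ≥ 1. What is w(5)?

w(1) = -4(-6) = 24
w(2) = -4(24) = -96
w(3) = -4(-96) = 384
w(4) = -4(384) = -1536
w(5) = -4(-1536) = 6144

6144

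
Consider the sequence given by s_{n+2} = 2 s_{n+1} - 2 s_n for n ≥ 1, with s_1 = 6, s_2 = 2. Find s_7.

s_3 = 2(2) - 2(6) = -8
s_4 = 2(-8) - 2(2) = -20
s_5 = 2(-20) - 2(-8) = -24
s_6 = 2(-24) - 2(-20) = -8
s_7 = 2(-8) - 2(-24) = 32

32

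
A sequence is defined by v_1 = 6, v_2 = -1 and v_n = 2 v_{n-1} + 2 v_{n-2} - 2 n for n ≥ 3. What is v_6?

-28

v_3 = 2·(-1) + 2·6 - 6 = 4
v_4 = 2·4 + 2·(-1) - 8 = -2
v_5 = 2·(-2) + 2·4 - 10 = -6
v_6 = 2·(-6) + 2·(-2) - 12 = -28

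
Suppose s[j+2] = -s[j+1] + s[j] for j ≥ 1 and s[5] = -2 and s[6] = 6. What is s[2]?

Rearranging, s[j-2] = s[j] + s[j-1].
s[4] = 6 + (-2) = 4
s[3] = -2 + 4 = 2
s[2] = 4 + 2 = 6

6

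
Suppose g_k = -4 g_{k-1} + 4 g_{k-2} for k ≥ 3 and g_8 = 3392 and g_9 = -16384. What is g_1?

Rearranging, g_{k-2} = (g_k + 4 g_{k-1}) / 4.
g_7 = (-16384 + 4*3392) / 4 = -2816/4 = -704
g_6 = (3392 + 4*(-704)) / 4 = 576/4 = 144
g_5 = (-704 + 4*144) / 4 = -128/4 = -32
g_4 = (144 + 4*(-32)) / 4 = 16/4 = 4
g_3 = (-32 + 4*4) / 4 = -16/4 = -4
g_2 = (4 + 4*(-4)) / 4 = -12/4 = -3
g_1 = (-4 + 4*(-3)) / 4 = -16/4 = -4

-4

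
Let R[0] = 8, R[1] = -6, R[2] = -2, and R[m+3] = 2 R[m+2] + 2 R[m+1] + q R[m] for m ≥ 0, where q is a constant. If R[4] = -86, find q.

R[3] = -16 + 8q
R[4] = -36 + 10q
So -36 + 10q = -86, giving q = -5.

-5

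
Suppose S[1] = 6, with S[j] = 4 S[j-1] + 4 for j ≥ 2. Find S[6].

7508

S[2] = 4(6) + 4 = 28
S[3] = 4(28) + 4 = 116
S[4] = 4(116) + 4 = 468
S[5] = 4(468) + 4 = 1876
S[6] = 4(1876) + 4 = 7508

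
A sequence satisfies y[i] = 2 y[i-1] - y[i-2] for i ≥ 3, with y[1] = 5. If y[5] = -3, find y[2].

3

Let y[2] = v.
y[3] = -5 + 2v
y[4] = -10 + 3v
y[5] = -15 + 4v
So -15 + 4v = -3, giving v = 3.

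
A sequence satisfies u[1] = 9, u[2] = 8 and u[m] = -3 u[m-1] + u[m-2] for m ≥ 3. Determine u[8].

u[3] = -3*8 + 9 = -15
u[4] = -3*(-15) + 8 = 53
u[5] = -3*53 + (-15) = -174
u[6] = -3*(-174) + 53 = 575
u[7] = -3*575 + (-174) = -1899
u[8] = -3*(-1899) + 575 = 6272

6272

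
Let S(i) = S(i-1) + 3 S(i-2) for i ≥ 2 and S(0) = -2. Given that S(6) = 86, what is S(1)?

Let S(1) = z.
S(2) = -6 + z
S(3) = -6 + 4z
S(4) = -24 + 7z
S(5) = -42 + 19z
S(6) = -114 + 40z
So -114 + 40z = 86, giving z = 5.

5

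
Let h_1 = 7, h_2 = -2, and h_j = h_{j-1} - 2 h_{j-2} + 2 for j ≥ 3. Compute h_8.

h_3 = (-2) - 2*7 + 2 = -14
h_4 = (-14) - 2*(-2) + 2 = -8
h_5 = (-8) - 2*(-14) + 2 = 22
h_6 = 22 - 2*(-8) + 2 = 40
h_7 = 40 - 2*22 + 2 = -2
h_8 = (-2) - 2*40 + 2 = -80

-80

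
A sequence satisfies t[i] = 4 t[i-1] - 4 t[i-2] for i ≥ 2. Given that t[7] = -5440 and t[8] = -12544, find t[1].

Rearranging, t[i-2] = (t[i] - 4 t[i-1]) / -4.
t[6] = (-12544 - 4(-5440)) / -4 = 9216/-4 = -2304
t[5] = (-5440 - 4(-2304)) / -4 = 3776/-4 = -944
t[4] = (-2304 - 4(-944)) / -4 = 1472/-4 = -368
t[3] = (-944 - 4(-368)) / -4 = 528/-4 = -132
t[2] = (-368 - 4(-132)) / -4 = 160/-4 = -40
t[1] = (-132 - 4(-40)) / -4 = 28/-4 = -7

-7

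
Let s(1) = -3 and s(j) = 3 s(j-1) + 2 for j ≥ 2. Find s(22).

-20920706407

The fixed point is 2/(1 - 3) = -1, so s(j) + 1 = 3(s(j-1) + 1).
Hence s(j) = -2·3^{j-1} - 1.
s(22) = -2·3^{21} - 1 = -2·10460353203 - 1 = -20920706407.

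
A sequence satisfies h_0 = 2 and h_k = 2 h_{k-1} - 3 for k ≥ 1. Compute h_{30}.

-1073741821

The fixed point is -3/(1 - 2) = 3, so h_k - 3 = 2(h_{k-1} - 3).
Hence h_k = -1·2^k + 3.
h_{30} = -1·2^{30} + 3 = -1·1073741824 + 3 = -1073741821.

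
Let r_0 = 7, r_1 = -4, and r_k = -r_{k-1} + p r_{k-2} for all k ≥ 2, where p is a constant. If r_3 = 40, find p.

r_2 = 4 + 7p
r_3 = -4 - 11p
So -4 - 11p = 40, giving p = -4.

-4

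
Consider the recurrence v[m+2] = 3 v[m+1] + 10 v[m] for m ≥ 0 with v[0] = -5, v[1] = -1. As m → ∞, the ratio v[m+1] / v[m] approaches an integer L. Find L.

5

The characteristic equation is r^2 - 3r - 10 = 0, which factors as (r - 5)(r + 2) = 0.
So the roots are 5 and -2. Since |5| > |-2| and the coefficient of 5^m is non-zero, the ratio tends to 5.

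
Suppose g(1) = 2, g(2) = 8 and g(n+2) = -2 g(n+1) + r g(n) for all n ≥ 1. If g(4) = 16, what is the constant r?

g(3) = -16 + 2r
g(4) = 32 + 4r
So 32 + 4r = 16, giving r = -4.

-4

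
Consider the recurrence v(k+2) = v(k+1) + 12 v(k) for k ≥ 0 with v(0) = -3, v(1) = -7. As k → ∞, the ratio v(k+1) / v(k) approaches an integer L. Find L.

The characteristic equation is r^2 - r - 12 = 0, which factors as (r - 4)(r + 3) = 0.
So the roots are 4 and -3. Since |4| > |-3| and the coefficient of 4^k is non-zero, the ratio tends to 4.

4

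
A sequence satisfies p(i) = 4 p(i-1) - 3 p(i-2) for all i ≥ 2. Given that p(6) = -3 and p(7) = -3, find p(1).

Rearranging, p(i-2) = (p(i) - 4 p(i-1)) / -3.
p(5) = (-3 - 4*(-3)) / -3 = 9/-3 = -3
p(4) = (-3 - 4*(-3)) / -3 = 9/-3 = -3
p(3) = (-3 - 4*(-3)) / -3 = 9/-3 = -3
p(2) = (-3 - 4*(-3)) / -3 = 9/-3 = -3
p(1) = (-3 - 4*(-3)) / -3 = 9/-3 = -3

-3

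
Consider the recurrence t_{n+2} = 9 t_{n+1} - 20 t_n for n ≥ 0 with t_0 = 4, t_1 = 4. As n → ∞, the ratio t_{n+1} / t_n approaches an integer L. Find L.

The characteristic equation is r^2 - 9r + 20 = 0, which factors as (r - 5)(r - 4) = 0.
So the roots are 5 and 4. Since |5| > |4| and the coefficient of 5^n is non-zero, the ratio tends to 5.

5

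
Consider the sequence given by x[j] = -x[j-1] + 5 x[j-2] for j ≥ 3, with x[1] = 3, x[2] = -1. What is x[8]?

-1741

x[3] = -(-1) + 5·3 = 16
x[4] = -16 + 5·(-1) = -21
x[5] = -(-21) + 5·16 = 101
x[6] = -101 + 5·(-21) = -206
x[7] = -(-206) + 5·101 = 711
x[8] = -711 + 5·(-206) = -1741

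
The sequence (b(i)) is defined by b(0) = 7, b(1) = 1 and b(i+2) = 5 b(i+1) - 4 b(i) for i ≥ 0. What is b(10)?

b(2) = 5·1 - 4·7 = -23
b(3) = 5·(-23) - 4·1 = -119
b(4) = 5·(-119) - 4·(-23) = -503
b(5) = 5·(-503) - 4·(-119) = -2039
b(6) = 5·(-2039) - 4·(-503) = -8183
b(7) = 5·(-8183) - 4·(-2039) = -32759
b(8) = 5·(-32759) - 4·(-8183) = -131063
b(9) = 5·(-131063) - 4·(-32759) = -524279
b(10) = 5·(-524279) - 4·(-131063) = -2097143

-2097143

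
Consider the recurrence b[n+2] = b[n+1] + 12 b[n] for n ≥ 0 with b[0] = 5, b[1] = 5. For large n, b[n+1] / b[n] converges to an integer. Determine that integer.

4

The characteristic equation is r^2 - r - 12 = 0, which factors as (r - 4)(r + 3) = 0.
So the roots are 4 and -3. Since |4| > |-3| and the coefficient of 4^n is non-zero, the ratio tends to 4.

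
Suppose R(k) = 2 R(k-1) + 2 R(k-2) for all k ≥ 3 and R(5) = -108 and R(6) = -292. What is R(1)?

Rearranging, R(k-2) = (R(k) - 2 R(k-1)) / 2.
R(4) = (-292 - 2(-108)) / 2 = -76/2 = -38
R(3) = (-108 - 2(-38)) / 2 = -32/2 = -16
R(2) = (-38 - 2(-16)) / 2 = -6/2 = -3
R(1) = (-16 - 2(-3)) / 2 = -10/2 = -5

-5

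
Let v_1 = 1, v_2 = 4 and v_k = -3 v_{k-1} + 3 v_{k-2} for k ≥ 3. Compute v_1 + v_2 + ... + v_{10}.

v_3 = -3*4 + 3*1 = -9
v_4 = -3*(-9) + 3*4 = 39
v_5 = -3*39 + 3*(-9) = -144
v_6 = -3*(-144) + 3*39 = 549
v_7 = -3*549 + 3*(-144) = -2079
v_8 = -3*(-2079) + 3*549 = 7884
v_9 = -3*7884 + 3*(-2079) = -29889
v_{10} = -3*(-29889) + 3*7884 = 113319
Sum = 1 + 4 + (-9) + 39 + (-144) + 549 + (-2079) + 7884 + (-29889) + 113319 = 89675

89675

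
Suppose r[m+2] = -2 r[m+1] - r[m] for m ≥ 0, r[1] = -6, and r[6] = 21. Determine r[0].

3

Let r[0] = v.
r[2] = 12 - v
r[3] = -18 + 2v
r[4] = 24 - 3v
r[5] = -30 + 4v
r[6] = 36 - 5v
So 36 - 5v = 21, giving v = 3.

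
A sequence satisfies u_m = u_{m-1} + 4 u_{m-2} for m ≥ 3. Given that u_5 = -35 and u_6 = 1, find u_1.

Rearranging, u_{m-2} = (u_m - u_{m-1}) / 4.
u_4 = (1 - (-35)) / 4 = 36/4 = 9
u_3 = (-35 - 9) / 4 = -44/4 = -11
u_2 = (9 - (-11)) / 4 = 20/4 = 5
u_1 = (-11 - 5) / 4 = -16/4 = -4

-4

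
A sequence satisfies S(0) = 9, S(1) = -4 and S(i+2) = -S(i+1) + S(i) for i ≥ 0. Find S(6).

77

S(2) = -(-4) + 9 = 13
S(3) = -13 + (-4) = -17
S(4) = -(-17) + 13 = 30
S(5) = -30 + (-17) = -47
S(6) = -(-47) + 30 = 77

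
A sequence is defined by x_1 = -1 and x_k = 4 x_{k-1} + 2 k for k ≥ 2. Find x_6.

x_2 = 4*(-1) + 4 = 0
x_3 = 4*0 + 6 = 6
x_4 = 4*6 + 8 = 32
x_5 = 4*32 + 10 = 138
x_6 = 4*138 + 12 = 564

564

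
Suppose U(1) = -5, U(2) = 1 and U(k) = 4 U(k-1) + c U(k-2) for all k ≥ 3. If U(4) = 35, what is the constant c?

-1

U(3) = 4 - 5c
U(4) = 16 - 19c
So 16 - 19c = 35, giving c = -1.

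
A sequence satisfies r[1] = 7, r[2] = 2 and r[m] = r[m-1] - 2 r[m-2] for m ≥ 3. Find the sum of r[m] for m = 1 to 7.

r[3] = 2 - 2·7 = -12
r[4] = (-12) - 2·2 = -16
r[5] = (-16) - 2·(-12) = 8
r[6] = 8 - 2·(-16) = 40
r[7] = 40 - 2·8 = 24
Sum = 7 + 2 + (-12) + (-16) + 8 + 40 + 24 = 53

53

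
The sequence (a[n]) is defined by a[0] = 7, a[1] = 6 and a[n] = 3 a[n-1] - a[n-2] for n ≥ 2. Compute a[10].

a[2] = 3(6) - 7 = 11
a[3] = 3(11) - 6 = 27
a[4] = 3(27) - 11 = 70
a[5] = 3(70) - 27 = 183
a[6] = 3(183) - 70 = 479
a[7] = 3(479) - 183 = 1254
a[8] = 3(1254) - 479 = 3283
a[9] = 3(3283) - 1254 = 8595
a[10] = 3(8595) - 3283 = 22502

22502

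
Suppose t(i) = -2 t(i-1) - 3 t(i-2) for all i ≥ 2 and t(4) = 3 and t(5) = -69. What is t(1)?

3

Rearranging, t(i-2) = (t(i) + 2 t(i-1)) / -3.
t(3) = (-69 + 2*3) / -3 = -63/-3 = 21
t(2) = (3 + 2*21) / -3 = 45/-3 = -15
t(1) = (21 + 2*(-15)) / -3 = -9/-3 = 3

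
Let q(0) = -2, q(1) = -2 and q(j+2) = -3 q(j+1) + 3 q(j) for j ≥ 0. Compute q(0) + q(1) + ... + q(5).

q(2) = -3*(-2) + 3*(-2) = 0
q(3) = -3*0 + 3*(-2) = -6
q(4) = -3*(-6) + 3*0 = 18
q(5) = -3*18 + 3*(-6) = -72
Sum = (-2) + (-2) + 0 + (-6) + 18 + (-72) = -64

-64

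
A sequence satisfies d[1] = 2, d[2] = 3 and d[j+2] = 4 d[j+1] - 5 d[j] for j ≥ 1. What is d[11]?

2642

d[3] = 4(3) - 5(2) = 2
d[4] = 4(2) - 5(3) = -7
d[5] = 4(-7) - 5(2) = -38
d[6] = 4(-38) - 5(-7) = -117
d[7] = 4(-117) - 5(-38) = -278
d[8] = 4(-278) - 5(-117) = -527
d[9] = 4(-527) - 5(-278) = -718
d[10] = 4(-718) - 5(-527) = -237
d[11] = 4(-237) - 5(-718) = 2642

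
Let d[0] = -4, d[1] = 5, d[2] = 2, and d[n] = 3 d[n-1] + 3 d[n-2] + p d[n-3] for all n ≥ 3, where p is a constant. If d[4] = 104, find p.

-5

d[3] = 21 - 4p
d[4] = 69 - 7p
So 69 - 7p = 104, giving p = -5.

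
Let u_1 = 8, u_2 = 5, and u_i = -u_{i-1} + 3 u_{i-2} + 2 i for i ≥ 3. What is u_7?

356

u_3 = -5 + 3*8 + 6 = 25
u_4 = -25 + 3*5 + 8 = -2
u_5 = -(-2) + 3*25 + 10 = 87
u_6 = -87 + 3*(-2) + 12 = -81
u_7 = -(-81) + 3*87 + 14 = 356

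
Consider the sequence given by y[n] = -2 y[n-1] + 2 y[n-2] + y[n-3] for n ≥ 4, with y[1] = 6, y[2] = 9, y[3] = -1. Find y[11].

-16549

y[4] = -2·(-1) + 2·9 + 6 = 26
y[5] = -2·26 + 2·(-1) + 9 = -45
y[6] = -2·(-45) + 2·26 + (-1) = 141
y[7] = -2·141 + 2·(-45) + 26 = -346
y[8] = -2·(-346) + 2·141 + (-45) = 929
y[9] = -2·929 + 2·(-346) + 141 = -2409
y[10] = -2·(-2409) + 2·929 + (-346) = 6330
y[11] = -2·6330 + 2·(-2409) + 929 = -16549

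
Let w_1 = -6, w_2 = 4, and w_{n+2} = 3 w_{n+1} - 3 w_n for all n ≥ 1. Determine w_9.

w_3 = 3*4 - 3*(-6) = 30
w_4 = 3*30 - 3*4 = 78
w_5 = 3*78 - 3*30 = 144
w_6 = 3*144 - 3*78 = 198
w_7 = 3*198 - 3*144 = 162
w_8 = 3*162 - 3*198 = -108
w_9 = 3*(-108) - 3*162 = -810

-810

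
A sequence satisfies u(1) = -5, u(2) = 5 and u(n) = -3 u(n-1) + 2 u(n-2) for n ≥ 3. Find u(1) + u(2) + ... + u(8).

10740

u(3) = -3·5 + 2·(-5) = -25
u(4) = -3·(-25) + 2·5 = 85
u(5) = -3·85 + 2·(-25) = -305
u(6) = -3·(-305) + 2·85 = 1085
u(7) = -3·1085 + 2·(-305) = -3865
u(8) = -3·(-3865) + 2·1085 = 13765
Sum = (-5) + 5 + (-25) + 85 + (-305) + 1085 + (-3865) + 13765 = 10740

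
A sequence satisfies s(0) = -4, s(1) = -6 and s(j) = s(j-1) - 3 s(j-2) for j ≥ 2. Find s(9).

s(2) = (-6) - 3*(-4) = 6
s(3) = 6 - 3*(-6) = 24
s(4) = 24 - 3*6 = 6
s(5) = 6 - 3*24 = -66
s(6) = (-66) - 3*6 = -84
s(7) = (-84) - 3*(-66) = 114
s(8) = 114 - 3*(-84) = 366
s(9) = 366 - 3*114 = 24

24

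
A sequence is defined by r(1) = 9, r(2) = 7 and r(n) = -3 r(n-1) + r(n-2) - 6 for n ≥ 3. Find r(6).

616

r(3) = -3(7) + 9 - 6 = -18
r(4) = -3(-18) + 7 - 6 = 55
r(5) = -3(55) + (-18) - 6 = -189
r(6) = -3(-189) + 55 - 6 = 616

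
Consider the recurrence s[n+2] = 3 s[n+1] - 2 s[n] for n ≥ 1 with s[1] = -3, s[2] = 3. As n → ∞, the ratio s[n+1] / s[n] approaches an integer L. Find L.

The characteristic equation is r^2 - 3r + 2 = 0, which factors as (r - 2)(r - 1) = 0.
So the roots are 2 and 1. Since |2| > |1| and the coefficient of 2^n is non-zero, the ratio tends to 2.

2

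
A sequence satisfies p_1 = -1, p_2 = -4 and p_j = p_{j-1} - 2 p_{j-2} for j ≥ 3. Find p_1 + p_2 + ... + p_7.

p_3 = (-4) - 2(-1) = -2
p_4 = (-2) - 2(-4) = 6
p_5 = 6 - 2(-2) = 10
p_6 = 10 - 2(6) = -2
p_7 = (-2) - 2(10) = -22
Sum = (-1) + (-4) + (-2) + 6 + 10 + (-2) + (-22) = -15

-15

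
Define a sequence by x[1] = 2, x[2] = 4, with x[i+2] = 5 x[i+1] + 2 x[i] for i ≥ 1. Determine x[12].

x[3] = 5(4) + 2(2) = 24
x[4] = 5(24) + 2(4) = 128
x[5] = 5(128) + 2(24) = 688
x[6] = 5(688) + 2(128) = 3696
x[7] = 5(3696) + 2(688) = 19856
x[8] = 5(19856) + 2(3696) = 106672
x[9] = 5(106672) + 2(19856) = 573072
x[10] = 5(573072) + 2(106672) = 3078704
x[11] = 5(3078704) + 2(573072) = 16539664
x[12] = 5(16539664) + 2(3078704) = 88855728

88855728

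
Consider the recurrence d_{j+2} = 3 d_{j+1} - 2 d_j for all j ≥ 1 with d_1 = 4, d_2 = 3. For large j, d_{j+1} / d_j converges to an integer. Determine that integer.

The characteristic equation is r^2 - 3r + 2 = 0, which factors as (r - 2)(r - 1) = 0.
So the roots are 2 and 1. Since |2| > |1| and the coefficient of 2^j is non-zero, the ratio tends to 2.

2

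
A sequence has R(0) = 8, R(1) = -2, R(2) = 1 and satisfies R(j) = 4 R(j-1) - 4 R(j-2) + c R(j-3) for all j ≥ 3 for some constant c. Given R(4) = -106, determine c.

R(3) = 12 + 8c
R(4) = 44 + 30c
So 44 + 30c = -106, giving c = -5.

-5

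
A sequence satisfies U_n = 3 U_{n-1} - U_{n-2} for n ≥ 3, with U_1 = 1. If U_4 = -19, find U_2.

-2

Let U_2 = y.
U_3 = -1 + 3y
U_4 = -3 + 8y
So -3 + 8y = -19, giving y = -2.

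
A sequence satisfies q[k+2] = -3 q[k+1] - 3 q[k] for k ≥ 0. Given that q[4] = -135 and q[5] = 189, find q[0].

6

Rearranging, q[k-2] = (q[k] + 3 q[k-1]) / -3.
q[3] = (189 + 3*(-135)) / -3 = -216/-3 = 72
q[2] = (-135 + 3*72) / -3 = 81/-3 = -27
q[1] = (72 + 3*(-27)) / -3 = -9/-3 = 3
q[0] = (-27 + 3*3) / -3 = -18/-3 = 6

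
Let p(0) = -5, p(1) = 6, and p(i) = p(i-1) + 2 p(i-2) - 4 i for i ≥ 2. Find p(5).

-96

p(2) = 6 + 2(-5) - 8 = -12
p(3) = (-12) + 2(6) - 12 = -12
p(4) = (-12) + 2(-12) - 16 = -52
p(5) = (-52) + 2(-12) - 20 = -96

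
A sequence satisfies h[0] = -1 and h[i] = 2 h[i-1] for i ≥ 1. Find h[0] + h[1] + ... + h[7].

-255

h[1] = 2*(-1) = -2
h[2] = 2*(-2) = -4
h[3] = 2*(-4) = -8
h[4] = 2*(-8) = -16
h[5] = 2*(-16) = -32
h[6] = 2*(-32) = -64
h[7] = 2*(-64) = -128
Sum = (-1) + (-2) + (-4) + (-8) + (-16) + (-32) + (-64) + (-128) = -255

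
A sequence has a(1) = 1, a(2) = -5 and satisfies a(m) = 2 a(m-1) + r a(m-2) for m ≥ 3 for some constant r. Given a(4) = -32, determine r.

4

a(3) = -10 + r
a(4) = -20 - 3r
So -20 - 3r = -32, giving r = 4.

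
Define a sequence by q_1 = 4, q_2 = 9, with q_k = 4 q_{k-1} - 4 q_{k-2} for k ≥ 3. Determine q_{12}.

q_3 = 4·9 - 4·4 = 20
q_4 = 4·20 - 4·9 = 44
q_5 = 4·44 - 4·20 = 96
q_6 = 4·96 - 4·44 = 208
q_7 = 4·208 - 4·96 = 448
q_8 = 4·448 - 4·208 = 960
q_9 = 4·960 - 4·448 = 2048
q_{10} = 4·2048 - 4·960 = 4352
q_{11} = 4·4352 - 4·2048 = 9216
q_{12} = 4·9216 - 4·4352 = 19456

19456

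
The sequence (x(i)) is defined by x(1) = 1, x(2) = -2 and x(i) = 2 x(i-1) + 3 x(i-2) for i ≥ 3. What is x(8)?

x(3) = 2·(-2) + 3·1 = -1
x(4) = 2·(-1) + 3·(-2) = -8
x(5) = 2·(-8) + 3·(-1) = -19
x(6) = 2·(-19) + 3·(-8) = -62
x(7) = 2·(-62) + 3·(-19) = -181
x(8) = 2·(-181) + 3·(-62) = -548

-548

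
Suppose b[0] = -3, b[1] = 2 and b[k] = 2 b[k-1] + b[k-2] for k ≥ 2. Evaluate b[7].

b[2] = 2(2) + (-3) = 1
b[3] = 2(1) + 2 = 4
b[4] = 2(4) + 1 = 9
b[5] = 2(9) + 4 = 22
b[6] = 2(22) + 9 = 53
b[7] = 2(53) + 22 = 128

128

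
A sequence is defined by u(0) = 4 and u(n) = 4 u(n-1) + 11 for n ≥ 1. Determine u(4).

1959

u(1) = 4·4 + 11 = 27
u(2) = 4·27 + 11 = 119
u(3) = 4·119 + 11 = 487
u(4) = 4·487 + 11 = 1959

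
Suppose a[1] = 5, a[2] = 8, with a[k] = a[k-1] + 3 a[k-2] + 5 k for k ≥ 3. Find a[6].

497

a[3] = 8 + 3*5 + 15 = 38
a[4] = 38 + 3*8 + 20 = 82
a[5] = 82 + 3*38 + 25 = 221
a[6] = 221 + 3*82 + 30 = 497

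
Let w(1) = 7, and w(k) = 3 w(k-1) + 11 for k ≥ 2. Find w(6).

3032

w(2) = 3·7 + 11 = 32
w(3) = 3·32 + 11 = 107
w(4) = 3·107 + 11 = 332
w(5) = 3·332 + 11 = 1007
w(6) = 3·1007 + 11 = 3032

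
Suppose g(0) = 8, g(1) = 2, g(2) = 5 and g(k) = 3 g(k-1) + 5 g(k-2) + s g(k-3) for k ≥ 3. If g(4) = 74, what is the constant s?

g(3) = 25 + 8s
g(4) = 100 + 26s
So 100 + 26s = 74, giving s = -1.

-1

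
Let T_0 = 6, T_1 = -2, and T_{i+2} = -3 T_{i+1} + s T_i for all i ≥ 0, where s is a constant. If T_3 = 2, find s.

T_2 = 6 + 6s
T_3 = -18 - 20s
So -18 - 20s = 2, giving s = -1.

-1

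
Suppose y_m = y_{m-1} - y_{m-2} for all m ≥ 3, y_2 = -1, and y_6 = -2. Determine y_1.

Let y_1 = z.
y_3 = -1 - z
y_4 = -z
y_5 = 1
y_6 = 1 + z
So 1 + z = -2, giving z = -3.

-3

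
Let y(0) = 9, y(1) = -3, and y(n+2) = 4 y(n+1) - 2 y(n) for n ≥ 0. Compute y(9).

y(2) = 4·(-3) - 2·9 = -30
y(3) = 4·(-30) - 2·(-3) = -114
y(4) = 4·(-114) - 2·(-30) = -396
y(5) = 4·(-396) - 2·(-114) = -1356
y(6) = 4·(-1356) - 2·(-396) = -4632
y(7) = 4·(-4632) - 2·(-1356) = -15816
y(8) = 4·(-15816) - 2·(-4632) = -54000
y(9) = 4·(-54000) - 2·(-15816) = -184368

-184368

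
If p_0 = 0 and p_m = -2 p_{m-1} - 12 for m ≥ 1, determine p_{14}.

The fixed point is -12/(1 + 2) = -4, so p_m + 4 = -2(p_{m-1} + 4).
Hence p_m = 4·(-2)^m - 4.
p_{14} = 4·(-2)^{14} - 4 = 4·16384 - 4 = 65532.

65532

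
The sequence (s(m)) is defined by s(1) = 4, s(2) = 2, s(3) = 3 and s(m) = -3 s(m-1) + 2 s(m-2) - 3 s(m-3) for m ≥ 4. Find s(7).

741

s(4) = -3(3) + 2(2) - 3(4) = -17
s(5) = -3(-17) + 2(3) - 3(2) = 51
s(6) = -3(51) + 2(-17) - 3(3) = -196
s(7) = -3(-196) + 2(51) - 3(-17) = 741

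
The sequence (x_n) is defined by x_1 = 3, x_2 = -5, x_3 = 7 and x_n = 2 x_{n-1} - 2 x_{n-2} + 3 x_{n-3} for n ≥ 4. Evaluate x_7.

83

x_4 = 2(7) - 2(-5) + 3(3) = 33
x_5 = 2(33) - 2(7) + 3(-5) = 37
x_6 = 2(37) - 2(33) + 3(7) = 29
x_7 = 2(29) - 2(37) + 3(33) = 83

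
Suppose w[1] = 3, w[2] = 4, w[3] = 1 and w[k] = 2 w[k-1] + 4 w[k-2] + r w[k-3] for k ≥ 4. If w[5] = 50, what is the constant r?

1

w[4] = 18 + 3r
w[5] = 40 + 10r
So 40 + 10r = 50, giving r = 1.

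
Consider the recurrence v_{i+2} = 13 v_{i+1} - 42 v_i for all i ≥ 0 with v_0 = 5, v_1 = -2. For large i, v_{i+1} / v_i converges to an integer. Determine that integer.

The characteristic equation is r^2 - 13r + 42 = 0, which factors as (r - 7)(r - 6) = 0.
So the roots are 7 and 6. Since |7| > |6| and the coefficient of 7^i is non-zero, the ratio tends to 7.

7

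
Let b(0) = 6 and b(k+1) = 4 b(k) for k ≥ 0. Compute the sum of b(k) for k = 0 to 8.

524286

b(1) = 4*6 = 24
b(2) = 4*24 = 96
b(3) = 4*96 = 384
b(4) = 4*384 = 1536
b(5) = 4*1536 = 6144
b(6) = 4*6144 = 24576
b(7) = 4*24576 = 98304
b(8) = 4*98304 = 393216
Sum = 6 + 24 + 96 + 384 + 1536 + 6144 + 24576 + 98304 + 393216 = 524286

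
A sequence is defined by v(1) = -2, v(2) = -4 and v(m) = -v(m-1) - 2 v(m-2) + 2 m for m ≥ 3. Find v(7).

26

v(3) = -(-4) - 2·(-2) + 6 = 14
v(4) = -14 - 2·(-4) + 8 = 2
v(5) = -2 - 2·14 + 10 = -20
v(6) = -(-20) - 2·2 + 12 = 28
v(7) = -28 - 2·(-20) + 14 = 26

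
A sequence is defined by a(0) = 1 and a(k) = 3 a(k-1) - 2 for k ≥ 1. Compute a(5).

a(1) = 3·1 - 2 = 1
a(2) = 3·1 - 2 = 1
a(3) = 3·1 - 2 = 1
a(4) = 3·1 - 2 = 1
a(5) = 3·1 - 2 = 1

1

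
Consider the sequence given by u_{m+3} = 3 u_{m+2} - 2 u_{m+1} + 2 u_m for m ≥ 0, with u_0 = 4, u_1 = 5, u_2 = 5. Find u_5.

u_3 = 3*5 - 2*5 + 2*4 = 13
u_4 = 3*13 - 2*5 + 2*5 = 39
u_5 = 3*39 - 2*13 + 2*5 = 101

101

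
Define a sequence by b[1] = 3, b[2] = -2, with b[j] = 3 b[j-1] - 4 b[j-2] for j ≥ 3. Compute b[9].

1278

b[3] = 3·(-2) - 4·3 = -18
b[4] = 3·(-18) - 4·(-2) = -46
b[5] = 3·(-46) - 4·(-18) = -66
b[6] = 3·(-66) - 4·(-46) = -14
b[7] = 3·(-14) - 4·(-66) = 222
b[8] = 3·222 - 4·(-14) = 722
b[9] = 3·722 - 4·222 = 1278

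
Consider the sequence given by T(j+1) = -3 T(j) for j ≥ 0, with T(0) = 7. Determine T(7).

-15309

T(1) = -3*7 = -21
T(2) = -3*(-21) = 63
T(3) = -3*63 = -189
T(4) = -3*(-189) = 567
T(5) = -3*567 = -1701
T(6) = -3*(-1701) = 5103
T(7) = -3*5103 = -15309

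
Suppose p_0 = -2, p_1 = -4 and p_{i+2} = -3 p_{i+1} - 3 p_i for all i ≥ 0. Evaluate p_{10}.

-1944

p_2 = -3(-4) - 3(-2) = 18
p_3 = -3(18) - 3(-4) = -42
p_4 = -3(-42) - 3(18) = 72
p_5 = -3(72) - 3(-42) = -90
p_6 = -3(-90) - 3(72) = 54
p_7 = -3(54) - 3(-90) = 108
p_8 = -3(108) - 3(54) = -486
p_9 = -3(-486) - 3(108) = 1134
p_{10} = -3(1134) - 3(-486) = -1944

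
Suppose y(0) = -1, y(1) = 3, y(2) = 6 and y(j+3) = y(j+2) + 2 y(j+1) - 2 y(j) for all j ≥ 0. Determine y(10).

y(3) = 6 + 2·3 - 2·(-1) = 14
y(4) = 14 + 2·6 - 2·3 = 20
y(5) = 20 + 2·14 - 2·6 = 36
y(6) = 36 + 2·20 - 2·14 = 48
y(7) = 48 + 2·36 - 2·20 = 80
y(8) = 80 + 2·48 - 2·36 = 104
y(9) = 104 + 2·80 - 2·48 = 168
y(10) = 168 + 2·104 - 2·80 = 216

216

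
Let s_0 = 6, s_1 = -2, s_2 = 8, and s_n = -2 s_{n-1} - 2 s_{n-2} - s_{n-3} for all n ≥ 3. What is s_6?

s_3 = -2·8 - 2·(-2) - 6 = -18
s_4 = -2·(-18) - 2·8 - (-2) = 22
s_5 = -2·22 - 2·(-18) - 8 = -16
s_6 = -2·(-16) - 2·22 - (-18) = 6

6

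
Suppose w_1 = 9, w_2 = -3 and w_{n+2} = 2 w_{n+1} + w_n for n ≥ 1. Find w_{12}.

w_3 = 2*(-3) + 9 = 3
w_4 = 2*3 + (-3) = 3
w_5 = 2*3 + 3 = 9
w_6 = 2*9 + 3 = 21
w_7 = 2*21 + 9 = 51
w_8 = 2*51 + 21 = 123
w_9 = 2*123 + 51 = 297
w_{10} = 2*297 + 123 = 717
w_{11} = 2*717 + 297 = 1731
w_{12} = 2*1731 + 717 = 4179

4179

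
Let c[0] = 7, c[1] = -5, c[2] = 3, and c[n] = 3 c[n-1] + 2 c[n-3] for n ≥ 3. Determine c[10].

c[3] = 3(3) + 2(7) = 23
c[4] = 3(23) + 2(-5) = 59
c[5] = 3(59) + 2(3) = 183
c[6] = 3(183) + 2(23) = 595
c[7] = 3(595) + 2(59) = 1903
c[8] = 3(1903) + 2(183) = 6075
c[9] = 3(6075) + 2(595) = 19415
c[10] = 3(19415) + 2(1903) = 62051

62051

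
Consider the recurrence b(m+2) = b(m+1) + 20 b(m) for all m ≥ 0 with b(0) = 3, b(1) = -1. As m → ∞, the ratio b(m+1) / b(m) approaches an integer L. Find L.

5

The characteristic equation is r^2 - r - 20 = 0, which factors as (r - 5)(r + 4) = 0.
So the roots are 5 and -4. Since |5| > |-4| and the coefficient of 5^m is non-zero, the ratio tends to 5.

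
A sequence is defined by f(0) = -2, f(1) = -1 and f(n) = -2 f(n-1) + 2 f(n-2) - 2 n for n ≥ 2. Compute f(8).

f(2) = -2·(-1) + 2·(-2) - 4 = -6
f(3) = -2·(-6) + 2·(-1) - 6 = 4
f(4) = -2·4 + 2·(-6) - 8 = -28
f(5) = -2·(-28) + 2·4 - 10 = 54
f(6) = -2·54 + 2·(-28) - 12 = -176
f(7) = -2·(-176) + 2·54 - 14 = 446
f(8) = -2·446 + 2·(-176) - 16 = -1260

-1260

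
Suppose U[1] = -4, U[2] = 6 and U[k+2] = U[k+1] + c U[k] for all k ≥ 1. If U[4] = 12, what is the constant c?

3

U[3] = 6 - 4c
U[4] = 6 + 2c
So 6 + 2c = 12, giving c = 3.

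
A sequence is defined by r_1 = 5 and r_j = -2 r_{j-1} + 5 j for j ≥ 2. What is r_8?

r_2 = -2·5 + 10 = 0
r_3 = -2·0 + 15 = 15
r_4 = -2·15 + 20 = -10
r_5 = -2·(-10) + 25 = 45
r_6 = -2·45 + 30 = -60
r_7 = -2·(-60) + 35 = 155
r_8 = -2·155 + 40 = -270

-270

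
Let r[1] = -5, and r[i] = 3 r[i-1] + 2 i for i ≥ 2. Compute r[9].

-16413

r[2] = 3(-5) + 4 = -11
r[3] = 3(-11) + 6 = -27
r[4] = 3(-27) + 8 = -73
r[5] = 3(-73) + 10 = -209
r[6] = 3(-209) + 12 = -615
r[7] = 3(-615) + 14 = -1831
r[8] = 3(-1831) + 16 = -5477
r[9] = 3(-5477) + 18 = -16413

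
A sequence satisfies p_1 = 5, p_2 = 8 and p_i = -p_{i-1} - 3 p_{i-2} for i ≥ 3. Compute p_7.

p_3 = -8 - 3*5 = -23
p_4 = -(-23) - 3*8 = -1
p_5 = -(-1) - 3*(-23) = 70
p_6 = -70 - 3*(-1) = -67
p_7 = -(-67) - 3*70 = -143

-143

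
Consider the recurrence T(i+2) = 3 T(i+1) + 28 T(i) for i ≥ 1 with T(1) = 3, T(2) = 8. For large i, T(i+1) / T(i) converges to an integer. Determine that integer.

7

The characteristic equation is r^2 - 3r - 28 = 0, which factors as (r - 7)(r + 4) = 0.
So the roots are 7 and -4. Since |7| > |-4| and the coefficient of 7^i is non-zero, the ratio tends to 7.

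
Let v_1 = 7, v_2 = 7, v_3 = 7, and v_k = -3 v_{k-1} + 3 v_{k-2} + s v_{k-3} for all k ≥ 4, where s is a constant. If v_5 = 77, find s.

-4

v_4 = 7s
v_5 = 21 - 14s
So 21 - 14s = 77, giving s = -4.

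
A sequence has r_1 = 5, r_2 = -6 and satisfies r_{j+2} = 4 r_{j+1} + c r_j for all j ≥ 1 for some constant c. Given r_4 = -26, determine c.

r_3 = -24 + 5c
r_4 = -96 + 14c
So -96 + 14c = -26, giving c = 5.

5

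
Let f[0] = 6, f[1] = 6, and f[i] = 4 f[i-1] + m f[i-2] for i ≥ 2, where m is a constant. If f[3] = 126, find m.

f[2] = 24 + 6m
f[3] = 96 + 30m
So 96 + 30m = 126, giving m = 1.

1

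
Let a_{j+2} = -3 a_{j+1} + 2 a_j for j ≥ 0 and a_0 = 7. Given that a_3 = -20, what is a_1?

Let a_1 = v.
a_2 = 14 - 3v
a_3 = -42 + 11v
So -42 + 11v = -20, giving v = 2.

2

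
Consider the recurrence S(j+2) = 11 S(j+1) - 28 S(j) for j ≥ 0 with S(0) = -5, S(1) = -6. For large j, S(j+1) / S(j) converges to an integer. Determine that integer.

7

The characteristic equation is r^2 - 11r + 28 = 0, which factors as (r - 7)(r - 4) = 0.
So the roots are 7 and 4. Since |7| > |4| and the coefficient of 7^j is non-zero, the ratio tends to 7.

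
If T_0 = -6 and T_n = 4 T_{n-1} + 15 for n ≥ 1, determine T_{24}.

The fixed point is 15/(1 - 4) = -5, so T_n + 5 = 4(T_{n-1} + 5).
Hence T_n = -1·4^n - 5.
T_{24} = -1·4^{24} - 5 = -1·281474976710656 - 5 = -281474976710661.

-281474976710661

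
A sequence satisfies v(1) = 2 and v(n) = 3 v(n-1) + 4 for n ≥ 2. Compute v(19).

1549681954

The fixed point is 4/(1 - 3) = -2, so v(n) + 2 = 3(v(n-1) + 2).
Hence v(n) = 4·3^{n-1} - 2.
v(19) = 4·3^{18} - 2 = 4·387420489 - 2 = 1549681954.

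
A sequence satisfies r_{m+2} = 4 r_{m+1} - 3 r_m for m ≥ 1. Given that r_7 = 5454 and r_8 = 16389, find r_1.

-6

Rearranging, r_{m-2} = (r_m - 4 r_{m-1}) / -3.
r_6 = (16389 - 4*5454) / -3 = -5427/-3 = 1809
r_5 = (5454 - 4*1809) / -3 = -1782/-3 = 594
r_4 = (1809 - 4*594) / -3 = -567/-3 = 189
r_3 = (594 - 4*189) / -3 = -162/-3 = 54
r_2 = (189 - 4*54) / -3 = -27/-3 = 9
r_1 = (54 - 4*9) / -3 = 18/-3 = -6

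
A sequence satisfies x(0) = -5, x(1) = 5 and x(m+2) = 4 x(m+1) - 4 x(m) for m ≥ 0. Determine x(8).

x(2) = 4·5 - 4·(-5) = 40
x(3) = 4·40 - 4·5 = 140
x(4) = 4·140 - 4·40 = 400
x(5) = 4·400 - 4·140 = 1040
x(6) = 4·1040 - 4·400 = 2560
x(7) = 4·2560 - 4·1040 = 6080
x(8) = 4·6080 - 4·2560 = 14080

14080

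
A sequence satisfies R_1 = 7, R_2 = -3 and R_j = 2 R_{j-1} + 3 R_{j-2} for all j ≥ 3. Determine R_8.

2181

R_3 = 2·(-3) + 3·7 = 15
R_4 = 2·15 + 3·(-3) = 21
R_5 = 2·21 + 3·15 = 87
R_6 = 2·87 + 3·21 = 237
R_7 = 2·237 + 3·87 = 735
R_8 = 2·735 + 3·237 = 2181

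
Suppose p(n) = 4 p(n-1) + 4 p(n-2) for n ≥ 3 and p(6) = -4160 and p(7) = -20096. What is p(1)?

-6

Rearranging, p(n-2) = (p(n) - 4 p(n-1)) / 4.
p(5) = (-20096 - 4(-4160)) / 4 = -3456/4 = -864
p(4) = (-4160 - 4(-864)) / 4 = -704/4 = -176
p(3) = (-864 - 4(-176)) / 4 = -160/4 = -40
p(2) = (-176 - 4(-40)) / 4 = -16/4 = -4
p(1) = (-40 - 4(-4)) / 4 = -24/4 = -6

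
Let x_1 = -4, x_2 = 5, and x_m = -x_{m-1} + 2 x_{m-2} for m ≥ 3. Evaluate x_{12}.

x_3 = -5 + 2·(-4) = -13
x_4 = -(-13) + 2·5 = 23
x_5 = -23 + 2·(-13) = -49
x_6 = -(-49) + 2·23 = 95
x_7 = -95 + 2·(-49) = -193
x_8 = -(-193) + 2·95 = 383
x_9 = -383 + 2·(-193) = -769
x_{10} = -(-769) + 2·383 = 1535
x_{11} = -1535 + 2·(-769) = -3073
x_{12} = -(-3073) + 2·1535 = 6143

6143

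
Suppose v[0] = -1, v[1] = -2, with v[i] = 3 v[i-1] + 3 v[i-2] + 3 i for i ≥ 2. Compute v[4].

v[2] = 3*(-2) + 3*(-1) + 6 = -3
v[3] = 3*(-3) + 3*(-2) + 9 = -6
v[4] = 3*(-6) + 3*(-3) + 12 = -15

-15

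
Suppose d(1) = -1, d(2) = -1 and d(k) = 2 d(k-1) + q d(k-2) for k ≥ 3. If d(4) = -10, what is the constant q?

2

d(3) = -2 - q
d(4) = -4 - 3q
So -4 - 3q = -10, giving q = 2.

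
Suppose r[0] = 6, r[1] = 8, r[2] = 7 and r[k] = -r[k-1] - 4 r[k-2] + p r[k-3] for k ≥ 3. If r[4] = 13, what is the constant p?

1

r[3] = -39 + 6p
r[4] = 11 + 2p
So 11 + 2p = 13, giving p = 1.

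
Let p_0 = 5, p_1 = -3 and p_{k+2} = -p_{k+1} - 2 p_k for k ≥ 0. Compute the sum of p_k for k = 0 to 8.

p_2 = -(-3) - 2*5 = -7
p_3 = -(-7) - 2*(-3) = 13
p_4 = -13 - 2*(-7) = 1
p_5 = -1 - 2*13 = -27
p_6 = -(-27) - 2*1 = 25
p_7 = -25 - 2*(-27) = 29
p_8 = -29 - 2*25 = -79
Sum = 5 + (-3) + (-7) + 13 + 1 + (-27) + 25 + 29 + (-79) = -43

-43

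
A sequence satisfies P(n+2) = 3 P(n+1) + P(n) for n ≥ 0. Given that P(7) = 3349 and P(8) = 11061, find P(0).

Rearranging, P(n-2) = P(n) - 3 P(n-1).
P(6) = 11061 - 3·3349 = 1014
P(5) = 3349 - 3·1014 = 307
P(4) = 1014 - 3·307 = 93
P(3) = 307 - 3·93 = 28
P(2) = 93 - 3·28 = 9
P(1) = 28 - 3·9 = 1
P(0) = 9 - 3·1 = 6

6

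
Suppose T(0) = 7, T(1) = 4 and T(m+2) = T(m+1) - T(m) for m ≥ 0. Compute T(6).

T(2) = 4 - 7 = -3
T(3) = (-3) - 4 = -7
T(4) = (-7) - (-3) = -4
T(5) = (-4) - (-7) = 3
T(6) = 3 - (-4) = 7

7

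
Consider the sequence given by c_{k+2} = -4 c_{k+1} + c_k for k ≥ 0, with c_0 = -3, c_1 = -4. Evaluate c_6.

c_2 = -4·(-4) + (-3) = 13
c_3 = -4·13 + (-4) = -56
c_4 = -4·(-56) + 13 = 237
c_5 = -4·237 + (-56) = -1004
c_6 = -4·(-1004) + 237 = 4253

4253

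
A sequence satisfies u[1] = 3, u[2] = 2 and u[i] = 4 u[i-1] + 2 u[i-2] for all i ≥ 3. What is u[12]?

u[3] = 4·2 + 2·3 = 14
u[4] = 4·14 + 2·2 = 60
u[5] = 4·60 + 2·14 = 268
u[6] = 4·268 + 2·60 = 1192
u[7] = 4·1192 + 2·268 = 5304
u[8] = 4·5304 + 2·1192 = 23600
u[9] = 4·23600 + 2·5304 = 105008
u[10] = 4·105008 + 2·23600 = 467232
u[11] = 4·467232 + 2·105008 = 2078944
u[12] = 4·2078944 + 2·467232 = 9250240

9250240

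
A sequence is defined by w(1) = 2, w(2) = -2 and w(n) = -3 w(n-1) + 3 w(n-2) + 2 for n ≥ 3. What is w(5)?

182

w(3) = -3*(-2) + 3*2 + 2 = 14
w(4) = -3*14 + 3*(-2) + 2 = -46
w(5) = -3*(-46) + 3*14 + 2 = 182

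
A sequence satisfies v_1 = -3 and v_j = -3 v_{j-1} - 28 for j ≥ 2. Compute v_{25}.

1129718145917

The fixed point is -28/(1 + 3) = -7, so v_j + 7 = -3(v_{j-1} + 7).
Hence v_j = 4·(-3)^{j-1} - 7.
v_{25} = 4·(-3)^{24} - 7 = 4·282429536481 - 7 = 1129718145917.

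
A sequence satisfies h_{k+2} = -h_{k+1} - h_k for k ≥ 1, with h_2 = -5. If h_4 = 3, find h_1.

Let h_1 = w.
h_3 = 5 - w
h_4 = w
So w = 3, giving w = 3.

3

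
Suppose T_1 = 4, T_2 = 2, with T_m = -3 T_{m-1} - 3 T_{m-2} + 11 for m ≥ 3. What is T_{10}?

-658

T_3 = -3·2 - 3·4 + 11 = -7
T_4 = -3·(-7) - 3·2 + 11 = 26
T_5 = -3·26 - 3·(-7) + 11 = -46
T_6 = -3·(-46) - 3·26 + 11 = 71
T_7 = -3·71 - 3·(-46) + 11 = -64
T_8 = -3·(-64) - 3·71 + 11 = -10
T_9 = -3·(-10) - 3·(-64) + 11 = 233
T_{10} = -3·233 - 3·(-10) + 11 = -658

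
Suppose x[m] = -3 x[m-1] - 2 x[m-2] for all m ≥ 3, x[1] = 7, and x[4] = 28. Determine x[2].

Let x[2] = w.
x[3] = -14 - 3w
x[4] = 42 + 7w
So 42 + 7w = 28, giving w = -2.

-2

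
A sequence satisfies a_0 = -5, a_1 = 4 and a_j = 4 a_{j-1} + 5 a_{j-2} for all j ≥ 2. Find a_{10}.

a_2 = 4*4 + 5*(-5) = -9
a_3 = 4*(-9) + 5*4 = -16
a_4 = 4*(-16) + 5*(-9) = -109
a_5 = 4*(-109) + 5*(-16) = -516
a_6 = 4*(-516) + 5*(-109) = -2609
a_7 = 4*(-2609) + 5*(-516) = -13016
a_8 = 4*(-13016) + 5*(-2609) = -65109
a_9 = 4*(-65109) + 5*(-13016) = -325516
a_{10} = 4*(-325516) + 5*(-65109) = -1627609

-1627609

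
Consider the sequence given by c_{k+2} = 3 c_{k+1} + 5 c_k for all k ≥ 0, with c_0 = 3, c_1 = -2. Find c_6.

c_2 = 3(-2) + 5(3) = 9
c_3 = 3(9) + 5(-2) = 17
c_4 = 3(17) + 5(9) = 96
c_5 = 3(96) + 5(17) = 373
c_6 = 3(373) + 5(96) = 1599

1599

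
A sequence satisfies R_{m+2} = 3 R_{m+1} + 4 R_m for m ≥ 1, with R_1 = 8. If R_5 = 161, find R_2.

-5

Let R_2 = z.
R_3 = 32 + 3z
R_4 = 96 + 13z
R_5 = 416 + 51z
So 416 + 51z = 161, giving z = -5.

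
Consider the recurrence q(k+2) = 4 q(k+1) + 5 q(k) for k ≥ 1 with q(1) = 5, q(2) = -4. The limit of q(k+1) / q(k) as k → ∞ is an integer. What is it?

The characteristic equation is r^2 - 4r - 5 = 0, which factors as (r - 5)(r + 1) = 0.
So the roots are 5 and -1. Since |5| > |-1| and the coefficient of 5^k is non-zero, the ratio tends to 5.

5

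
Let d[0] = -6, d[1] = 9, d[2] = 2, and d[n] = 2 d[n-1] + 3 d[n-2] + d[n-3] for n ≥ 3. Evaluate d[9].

18530

d[3] = 2(2) + 3(9) + (-6) = 25
d[4] = 2(25) + 3(2) + 9 = 65
d[5] = 2(65) + 3(25) + 2 = 207
d[6] = 2(207) + 3(65) + 25 = 634
d[7] = 2(634) + 3(207) + 65 = 1954
d[8] = 2(1954) + 3(634) + 207 = 6017
d[9] = 2(6017) + 3(1954) + 634 = 18530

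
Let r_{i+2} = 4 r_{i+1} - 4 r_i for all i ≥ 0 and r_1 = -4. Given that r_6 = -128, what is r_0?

Let r_0 = v.
r_2 = -16 - 4v
r_3 = -48 - 16v
r_4 = -128 - 48v
r_5 = -320 - 128v
r_6 = -768 - 320v
So -768 - 320v = -128, giving v = -2.

-2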